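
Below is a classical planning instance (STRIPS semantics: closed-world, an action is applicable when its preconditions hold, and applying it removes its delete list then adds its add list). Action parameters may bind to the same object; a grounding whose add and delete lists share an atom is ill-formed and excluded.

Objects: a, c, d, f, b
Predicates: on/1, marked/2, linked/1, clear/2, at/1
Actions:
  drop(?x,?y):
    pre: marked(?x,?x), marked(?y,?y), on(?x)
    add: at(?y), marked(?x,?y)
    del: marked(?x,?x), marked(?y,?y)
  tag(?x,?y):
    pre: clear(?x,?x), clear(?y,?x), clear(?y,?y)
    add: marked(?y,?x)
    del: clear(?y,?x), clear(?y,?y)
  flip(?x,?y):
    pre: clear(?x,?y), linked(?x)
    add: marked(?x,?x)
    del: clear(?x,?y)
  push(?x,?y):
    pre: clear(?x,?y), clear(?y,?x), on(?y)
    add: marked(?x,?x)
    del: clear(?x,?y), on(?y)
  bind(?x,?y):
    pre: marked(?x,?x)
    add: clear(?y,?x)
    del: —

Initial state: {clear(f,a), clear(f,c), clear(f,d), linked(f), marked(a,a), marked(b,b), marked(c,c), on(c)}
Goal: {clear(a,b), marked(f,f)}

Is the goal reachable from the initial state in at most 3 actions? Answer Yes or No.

Yes

1. flip(f,a)  →  {clear(f,c), clear(f,d), linked(f), marked(a,a), marked(b,b), marked(c,c), marked(f,f), on(c)}
2. bind(b,a)  →  {clear(a,b), clear(f,c), clear(f,d), linked(f), marked(a,a), marked(b,b), marked(c,c), marked(f,f), on(c)}
optimal plan length = 2; 2 ≤ 3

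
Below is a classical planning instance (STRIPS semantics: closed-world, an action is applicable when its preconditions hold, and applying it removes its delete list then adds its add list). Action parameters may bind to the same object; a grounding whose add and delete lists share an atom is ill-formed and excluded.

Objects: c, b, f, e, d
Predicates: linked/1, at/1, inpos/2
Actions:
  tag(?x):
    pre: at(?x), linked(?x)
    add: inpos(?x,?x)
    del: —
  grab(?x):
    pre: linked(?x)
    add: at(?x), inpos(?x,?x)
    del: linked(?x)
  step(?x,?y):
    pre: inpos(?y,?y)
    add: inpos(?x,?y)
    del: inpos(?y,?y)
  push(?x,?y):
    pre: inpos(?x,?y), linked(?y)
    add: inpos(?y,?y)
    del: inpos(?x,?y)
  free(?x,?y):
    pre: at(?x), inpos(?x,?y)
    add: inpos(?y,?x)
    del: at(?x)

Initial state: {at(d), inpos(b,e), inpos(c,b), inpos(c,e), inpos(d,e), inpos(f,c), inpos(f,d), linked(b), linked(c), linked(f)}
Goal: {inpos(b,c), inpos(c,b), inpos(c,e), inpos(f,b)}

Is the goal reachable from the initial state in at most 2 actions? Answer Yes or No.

1. grab(c)  →  {at(c), at(d), inpos(b,e), inpos(c,b), inpos(c,c), inpos(c,e), inpos(d,e), inpos(f,c), inpos(f,d), linked(b), linked(f)}
2. grab(b)  →  {at(b), at(c), at(d), inpos(b,b), inpos(b,e), inpos(c,b), inpos(c,c), inpos(c,e), inpos(d,e), inpos(f,c), inpos(f,d), linked(f)}
3. step(b,c)  →  {at(b), at(c), at(d), inpos(b,b), inpos(b,c), inpos(b,e), inpos(c,b), inpos(c,e), inpos(d,e), inpos(f,c), inpos(f,d), linked(f)}
4. step(f,b)  →  {at(b), at(c), at(d), inpos(b,c), inpos(b,e), inpos(c,b), inpos(c,e), inpos(d,e), inpos(f,b), inpos(f,c), inpos(f,d), linked(f)}
optimal plan length = 4; 4 > 2

No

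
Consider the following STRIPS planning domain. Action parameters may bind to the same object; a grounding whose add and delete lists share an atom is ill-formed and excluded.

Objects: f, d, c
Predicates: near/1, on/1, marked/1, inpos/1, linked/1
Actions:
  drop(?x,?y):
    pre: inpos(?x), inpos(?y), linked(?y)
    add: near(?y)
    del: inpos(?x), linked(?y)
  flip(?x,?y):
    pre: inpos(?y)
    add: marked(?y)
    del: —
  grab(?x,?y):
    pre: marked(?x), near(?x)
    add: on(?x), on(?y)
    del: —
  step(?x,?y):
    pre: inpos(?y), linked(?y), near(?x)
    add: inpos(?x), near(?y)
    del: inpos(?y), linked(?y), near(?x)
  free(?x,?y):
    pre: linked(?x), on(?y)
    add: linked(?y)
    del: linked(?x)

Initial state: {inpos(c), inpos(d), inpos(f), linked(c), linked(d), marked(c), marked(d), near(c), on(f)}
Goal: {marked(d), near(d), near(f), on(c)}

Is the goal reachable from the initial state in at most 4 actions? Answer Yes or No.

1. drop(d,d)  →  {inpos(c), inpos(f), linked(c), marked(c), marked(d), near(c), near(d), on(f)}
2. grab(d,c)  →  {inpos(c), inpos(f), linked(c), marked(c), marked(d), near(c), near(d), on(c), on(d), on(f)}
3. free(c,f)  →  {inpos(c), inpos(f), linked(f), marked(c), marked(d), near(c), near(d), on(c), on(d), on(f)}
4. drop(f,f)  →  {inpos(c), marked(c), marked(d), near(c), near(d), near(f), on(c), on(d), on(f)}
optimal plan length = 4; 4 ≤ 4

Yes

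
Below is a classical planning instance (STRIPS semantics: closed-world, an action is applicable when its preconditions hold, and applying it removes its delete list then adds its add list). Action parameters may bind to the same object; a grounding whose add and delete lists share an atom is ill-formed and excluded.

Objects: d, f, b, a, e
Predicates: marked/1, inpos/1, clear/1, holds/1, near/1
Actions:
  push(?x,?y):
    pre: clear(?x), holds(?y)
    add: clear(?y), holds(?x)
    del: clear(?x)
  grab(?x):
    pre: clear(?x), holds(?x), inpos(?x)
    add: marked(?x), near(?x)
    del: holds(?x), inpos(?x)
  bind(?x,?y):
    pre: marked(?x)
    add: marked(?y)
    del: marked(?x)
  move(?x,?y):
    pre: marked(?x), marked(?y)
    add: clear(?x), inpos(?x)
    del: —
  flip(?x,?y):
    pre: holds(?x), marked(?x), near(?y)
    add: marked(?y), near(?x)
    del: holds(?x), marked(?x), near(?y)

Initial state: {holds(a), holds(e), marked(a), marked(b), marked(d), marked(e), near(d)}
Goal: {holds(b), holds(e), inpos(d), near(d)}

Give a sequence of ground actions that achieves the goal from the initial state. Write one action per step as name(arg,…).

1. move(d,d)  →  {clear(d), holds(a), holds(e), inpos(d), marked(a), marked(b), marked(d), marked(e), near(d)}
2. move(b,d)  →  {clear(b), clear(d), holds(a), holds(e), inpos(b), inpos(d), marked(a), marked(b), marked(d), marked(e), near(d)}
3. push(b,a)  →  {clear(a), clear(d), holds(a), holds(b), holds(e), inpos(b), inpos(d), marked(a), marked(b), marked(d), marked(e), near(d)}

move(d,d); move(b,d); push(b,a)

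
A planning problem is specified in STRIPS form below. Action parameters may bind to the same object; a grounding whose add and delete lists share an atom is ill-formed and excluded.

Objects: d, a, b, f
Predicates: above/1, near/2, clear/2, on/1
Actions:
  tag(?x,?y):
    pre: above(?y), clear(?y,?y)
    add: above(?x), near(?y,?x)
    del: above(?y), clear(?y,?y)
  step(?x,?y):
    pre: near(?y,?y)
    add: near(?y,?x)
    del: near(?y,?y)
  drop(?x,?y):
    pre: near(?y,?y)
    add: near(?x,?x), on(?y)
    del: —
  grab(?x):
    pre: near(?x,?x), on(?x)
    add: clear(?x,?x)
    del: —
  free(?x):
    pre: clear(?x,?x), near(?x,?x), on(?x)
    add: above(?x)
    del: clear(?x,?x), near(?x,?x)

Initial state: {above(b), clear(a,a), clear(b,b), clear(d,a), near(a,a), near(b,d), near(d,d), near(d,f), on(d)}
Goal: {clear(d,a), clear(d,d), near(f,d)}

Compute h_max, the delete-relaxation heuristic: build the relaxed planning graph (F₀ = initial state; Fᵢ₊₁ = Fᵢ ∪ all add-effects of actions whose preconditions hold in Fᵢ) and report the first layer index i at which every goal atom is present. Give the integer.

2

F0 = init (9 atoms)
F1 = F0 ∪ {above(a), above(d), above(f), clear(d,d), near(a,b), near(a,d), near(a,f), near(b,a), near(b,b), near(b,f), near(d,a), near(d,b), near(f,f), on(a)}  (23 atoms)
F2 = F1 ∪ {near(f,a), near(f,b), near(f,d), on(b), on(f)}  (28 atoms)
goal ⊆ F2  ⇒  h_max = 2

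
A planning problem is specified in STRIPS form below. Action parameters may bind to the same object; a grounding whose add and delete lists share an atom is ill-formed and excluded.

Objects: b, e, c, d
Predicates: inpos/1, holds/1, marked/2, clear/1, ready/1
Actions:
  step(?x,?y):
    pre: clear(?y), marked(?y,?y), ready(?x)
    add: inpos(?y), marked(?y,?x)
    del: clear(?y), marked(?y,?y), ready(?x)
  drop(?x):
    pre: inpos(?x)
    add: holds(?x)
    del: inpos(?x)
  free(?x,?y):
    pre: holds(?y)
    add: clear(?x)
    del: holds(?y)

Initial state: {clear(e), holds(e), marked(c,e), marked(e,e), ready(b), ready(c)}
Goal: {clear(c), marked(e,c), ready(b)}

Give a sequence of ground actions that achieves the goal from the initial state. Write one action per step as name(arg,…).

step(c,e); free(c,e)

1. step(c,e)  →  {holds(e), inpos(e), marked(c,e), marked(e,c), ready(b)}
2. free(c,e)  →  {clear(c), inpos(e), marked(c,e), marked(e,c), ready(b)}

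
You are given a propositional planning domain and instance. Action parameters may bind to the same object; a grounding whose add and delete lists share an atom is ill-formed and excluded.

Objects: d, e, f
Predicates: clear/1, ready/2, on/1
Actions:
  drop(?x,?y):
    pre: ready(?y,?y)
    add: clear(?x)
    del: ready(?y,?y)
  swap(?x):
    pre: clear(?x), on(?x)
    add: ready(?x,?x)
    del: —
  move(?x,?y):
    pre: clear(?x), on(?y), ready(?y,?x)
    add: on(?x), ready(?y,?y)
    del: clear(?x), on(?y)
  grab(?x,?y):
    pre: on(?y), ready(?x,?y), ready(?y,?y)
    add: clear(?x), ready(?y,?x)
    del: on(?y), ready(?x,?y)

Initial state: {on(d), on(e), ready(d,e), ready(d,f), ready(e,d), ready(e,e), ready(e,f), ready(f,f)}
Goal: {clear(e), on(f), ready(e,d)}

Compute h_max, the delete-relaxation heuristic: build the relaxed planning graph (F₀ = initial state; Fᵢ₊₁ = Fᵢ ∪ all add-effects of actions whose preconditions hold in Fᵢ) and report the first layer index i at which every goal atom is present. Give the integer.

2

F0 = init (8 atoms)
F1 = F0 ∪ {clear(d), clear(e), clear(f)}  (11 atoms)
F2 = F1 ∪ {on(f), ready(d,d)}  (13 atoms)
goal ⊆ F2  ⇒  h_max = 2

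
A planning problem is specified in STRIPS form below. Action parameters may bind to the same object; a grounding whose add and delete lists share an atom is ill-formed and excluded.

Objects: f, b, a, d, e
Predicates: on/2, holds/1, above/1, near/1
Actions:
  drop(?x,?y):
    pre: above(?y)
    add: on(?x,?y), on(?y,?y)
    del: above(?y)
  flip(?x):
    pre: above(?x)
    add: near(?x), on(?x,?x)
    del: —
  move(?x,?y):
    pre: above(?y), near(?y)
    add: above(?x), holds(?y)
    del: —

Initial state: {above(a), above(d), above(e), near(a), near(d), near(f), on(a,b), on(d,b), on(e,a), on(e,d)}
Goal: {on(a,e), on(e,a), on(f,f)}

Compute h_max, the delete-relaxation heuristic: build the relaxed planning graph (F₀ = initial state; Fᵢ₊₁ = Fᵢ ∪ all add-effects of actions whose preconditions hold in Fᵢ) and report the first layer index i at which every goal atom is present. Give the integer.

2

F0 = init (10 atoms)
F1 = F0 ∪ {above(b), above(f), holds(a), holds(d), near(e), on(a,a), on(a,d), on(a,e), on(b,a), on(b,d), on(b,e), on(d,a), on(d,d), on(d,e), on(e,e), on(f,a), on(f,d), on(f,e)}  (28 atoms)
F2 = F1 ∪ {holds(e), holds(f), near(b), on(a,f), on(b,b), on(b,f), on(d,f), on(e,b), on(e,f), on(f,b), on(f,f)}  (39 atoms)
goal ⊆ F2  ⇒  h_max = 2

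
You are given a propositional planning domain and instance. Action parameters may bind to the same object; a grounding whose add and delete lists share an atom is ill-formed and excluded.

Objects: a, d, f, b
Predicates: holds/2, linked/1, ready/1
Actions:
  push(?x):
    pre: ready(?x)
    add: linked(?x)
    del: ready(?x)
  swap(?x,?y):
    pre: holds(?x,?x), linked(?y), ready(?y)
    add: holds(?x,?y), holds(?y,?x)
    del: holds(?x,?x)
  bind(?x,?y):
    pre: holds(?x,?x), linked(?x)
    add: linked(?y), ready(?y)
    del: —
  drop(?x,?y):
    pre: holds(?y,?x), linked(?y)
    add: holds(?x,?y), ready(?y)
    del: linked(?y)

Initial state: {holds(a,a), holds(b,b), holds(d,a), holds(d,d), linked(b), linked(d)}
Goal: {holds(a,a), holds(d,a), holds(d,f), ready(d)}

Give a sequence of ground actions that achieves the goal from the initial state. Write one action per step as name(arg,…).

1. bind(d,d)  →  {holds(a,a), holds(b,b), holds(d,a), holds(d,d), linked(b), linked(d), ready(d)}
2. bind(d,f)  →  {holds(a,a), holds(b,b), holds(d,a), holds(d,d), linked(b), linked(d), linked(f), ready(d), ready(f)}
3. swap(d,f)  →  {holds(a,a), holds(b,b), holds(d,a), holds(d,f), holds(f,d), linked(b), linked(d), linked(f), ready(d), ready(f)}

bind(d,d); bind(d,f); swap(d,f)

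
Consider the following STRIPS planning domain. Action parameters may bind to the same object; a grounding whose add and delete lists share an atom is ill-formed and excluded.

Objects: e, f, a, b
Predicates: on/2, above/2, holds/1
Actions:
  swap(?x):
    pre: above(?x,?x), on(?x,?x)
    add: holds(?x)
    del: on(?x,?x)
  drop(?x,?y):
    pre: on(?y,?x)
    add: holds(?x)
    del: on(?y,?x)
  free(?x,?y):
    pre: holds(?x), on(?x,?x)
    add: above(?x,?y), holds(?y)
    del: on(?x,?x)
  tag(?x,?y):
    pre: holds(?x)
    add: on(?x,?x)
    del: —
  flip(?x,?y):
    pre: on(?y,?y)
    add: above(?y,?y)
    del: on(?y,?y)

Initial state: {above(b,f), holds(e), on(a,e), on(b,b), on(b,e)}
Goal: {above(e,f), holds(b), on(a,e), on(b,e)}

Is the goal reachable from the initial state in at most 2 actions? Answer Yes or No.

1. drop(b,b)  →  {above(b,f), holds(b), holds(e), on(a,e), on(b,e)}
2. tag(e,e)  →  {above(b,f), holds(b), holds(e), on(a,e), on(b,e), on(e,e)}
3. free(e,f)  →  {above(b,f), above(e,f), holds(b), holds(e), holds(f), on(a,e), on(b,e)}
optimal plan length = 3; 3 > 2

No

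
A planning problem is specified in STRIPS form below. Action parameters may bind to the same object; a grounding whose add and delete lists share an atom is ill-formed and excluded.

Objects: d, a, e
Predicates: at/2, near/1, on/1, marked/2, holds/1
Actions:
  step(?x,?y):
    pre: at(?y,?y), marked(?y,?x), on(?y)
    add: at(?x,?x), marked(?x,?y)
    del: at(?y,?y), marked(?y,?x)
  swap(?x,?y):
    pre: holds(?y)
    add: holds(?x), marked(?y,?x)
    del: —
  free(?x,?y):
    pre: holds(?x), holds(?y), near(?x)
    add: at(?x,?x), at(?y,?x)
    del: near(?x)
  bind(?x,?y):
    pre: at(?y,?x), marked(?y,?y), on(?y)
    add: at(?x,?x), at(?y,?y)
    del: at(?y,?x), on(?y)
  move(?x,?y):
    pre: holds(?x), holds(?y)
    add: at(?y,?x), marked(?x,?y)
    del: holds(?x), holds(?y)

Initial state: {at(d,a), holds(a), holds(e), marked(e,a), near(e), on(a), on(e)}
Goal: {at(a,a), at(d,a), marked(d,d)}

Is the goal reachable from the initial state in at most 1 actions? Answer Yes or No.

1. swap(d,a)  →  {at(d,a), holds(a), holds(d), holds(e), marked(a,d), marked(e,a), near(e), on(a), on(e)}
2. swap(d,d)  →  {at(d,a), holds(a), holds(d), holds(e), marked(a,d), marked(d,d), marked(e,a), near(e), on(a), on(e)}
3. move(a,a)  →  {at(a,a), at(d,a), holds(d), holds(e), marked(a,a), marked(a,d), marked(d,d), marked(e,a), near(e), on(a), on(e)}
optimal plan length = 3; 3 > 1

No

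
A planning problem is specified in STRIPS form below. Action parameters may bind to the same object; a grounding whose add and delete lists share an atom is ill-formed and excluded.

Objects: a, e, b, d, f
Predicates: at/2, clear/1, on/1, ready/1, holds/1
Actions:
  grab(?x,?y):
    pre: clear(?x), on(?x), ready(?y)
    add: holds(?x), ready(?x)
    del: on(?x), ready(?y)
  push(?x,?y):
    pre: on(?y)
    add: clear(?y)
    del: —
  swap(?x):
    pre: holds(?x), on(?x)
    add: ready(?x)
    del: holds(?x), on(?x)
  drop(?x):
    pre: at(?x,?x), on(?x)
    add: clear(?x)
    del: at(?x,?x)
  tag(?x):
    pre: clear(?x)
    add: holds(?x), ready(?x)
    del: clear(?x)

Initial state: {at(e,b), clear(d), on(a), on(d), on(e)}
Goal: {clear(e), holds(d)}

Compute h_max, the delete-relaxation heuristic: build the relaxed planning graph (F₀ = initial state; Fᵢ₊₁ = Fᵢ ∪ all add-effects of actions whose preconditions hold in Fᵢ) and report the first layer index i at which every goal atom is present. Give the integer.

1

F0 = init (5 atoms)
F1 = F0 ∪ {clear(a), clear(e), holds(d), ready(d)}  (9 atoms)
goal ⊆ F1  ⇒  h_max = 1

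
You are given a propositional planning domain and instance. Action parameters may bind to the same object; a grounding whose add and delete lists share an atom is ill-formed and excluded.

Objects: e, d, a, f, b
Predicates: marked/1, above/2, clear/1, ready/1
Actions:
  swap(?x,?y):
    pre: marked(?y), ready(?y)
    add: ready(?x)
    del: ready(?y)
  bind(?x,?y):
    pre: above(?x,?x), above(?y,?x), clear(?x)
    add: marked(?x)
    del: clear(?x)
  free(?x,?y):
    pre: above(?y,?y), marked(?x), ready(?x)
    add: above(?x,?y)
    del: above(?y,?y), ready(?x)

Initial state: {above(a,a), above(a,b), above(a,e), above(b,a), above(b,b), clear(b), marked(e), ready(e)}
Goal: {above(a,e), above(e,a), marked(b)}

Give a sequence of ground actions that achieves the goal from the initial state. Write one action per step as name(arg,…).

1. bind(b,a)  →  {above(a,a), above(a,b), above(a,e), above(b,a), above(b,b), marked(b), marked(e), ready(e)}
2. free(e,a)  →  {above(a,b), above(a,e), above(b,a), above(b,b), above(e,a), marked(b), marked(e)}

bind(b,a); free(e,a)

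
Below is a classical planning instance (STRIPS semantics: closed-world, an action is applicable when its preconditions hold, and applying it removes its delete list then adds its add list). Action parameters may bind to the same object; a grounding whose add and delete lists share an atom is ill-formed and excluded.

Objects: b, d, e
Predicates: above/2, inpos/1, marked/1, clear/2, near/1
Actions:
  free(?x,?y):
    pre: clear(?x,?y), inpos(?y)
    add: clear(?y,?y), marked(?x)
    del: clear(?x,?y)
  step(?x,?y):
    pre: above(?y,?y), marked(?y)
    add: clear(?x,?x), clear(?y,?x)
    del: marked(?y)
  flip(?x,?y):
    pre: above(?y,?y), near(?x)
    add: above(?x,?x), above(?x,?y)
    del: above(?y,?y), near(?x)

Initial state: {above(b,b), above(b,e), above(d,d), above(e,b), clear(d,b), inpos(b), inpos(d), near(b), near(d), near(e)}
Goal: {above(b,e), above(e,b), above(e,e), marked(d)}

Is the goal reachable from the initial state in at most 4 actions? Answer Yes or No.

1. free(d,b)  →  {above(b,b), above(b,e), above(d,d), above(e,b), clear(b,b), inpos(b), inpos(d), marked(d), near(b), near(d), near(e)}
2. flip(e,b)  →  {above(b,e), above(d,d), above(e,b), above(e,e), clear(b,b), inpos(b), inpos(d), marked(d), near(b), near(d)}
optimal plan length = 2; 2 ≤ 4

Yes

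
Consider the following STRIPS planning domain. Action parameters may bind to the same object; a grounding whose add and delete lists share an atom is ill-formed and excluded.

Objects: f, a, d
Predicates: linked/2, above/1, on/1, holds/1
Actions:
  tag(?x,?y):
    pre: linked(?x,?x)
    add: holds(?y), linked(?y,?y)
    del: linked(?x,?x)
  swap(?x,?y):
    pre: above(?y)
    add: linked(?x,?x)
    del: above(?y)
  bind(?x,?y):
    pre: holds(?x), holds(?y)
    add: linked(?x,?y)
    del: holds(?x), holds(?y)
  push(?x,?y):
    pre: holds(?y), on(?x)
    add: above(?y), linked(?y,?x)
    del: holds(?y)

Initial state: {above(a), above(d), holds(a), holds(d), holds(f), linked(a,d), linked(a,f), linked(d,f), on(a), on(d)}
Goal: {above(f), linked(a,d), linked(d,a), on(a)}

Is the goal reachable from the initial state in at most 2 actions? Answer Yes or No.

1. bind(d,a)  →  {above(a), above(d), holds(f), linked(a,d), linked(a,f), linked(d,a), linked(d,f), on(a), on(d)}
2. push(a,f)  →  {above(a), above(d), above(f), linked(a,d), linked(a,f), linked(d,a), linked(d,f), linked(f,a), on(a), on(d)}
optimal plan length = 2; 2 ≤ 2

Yes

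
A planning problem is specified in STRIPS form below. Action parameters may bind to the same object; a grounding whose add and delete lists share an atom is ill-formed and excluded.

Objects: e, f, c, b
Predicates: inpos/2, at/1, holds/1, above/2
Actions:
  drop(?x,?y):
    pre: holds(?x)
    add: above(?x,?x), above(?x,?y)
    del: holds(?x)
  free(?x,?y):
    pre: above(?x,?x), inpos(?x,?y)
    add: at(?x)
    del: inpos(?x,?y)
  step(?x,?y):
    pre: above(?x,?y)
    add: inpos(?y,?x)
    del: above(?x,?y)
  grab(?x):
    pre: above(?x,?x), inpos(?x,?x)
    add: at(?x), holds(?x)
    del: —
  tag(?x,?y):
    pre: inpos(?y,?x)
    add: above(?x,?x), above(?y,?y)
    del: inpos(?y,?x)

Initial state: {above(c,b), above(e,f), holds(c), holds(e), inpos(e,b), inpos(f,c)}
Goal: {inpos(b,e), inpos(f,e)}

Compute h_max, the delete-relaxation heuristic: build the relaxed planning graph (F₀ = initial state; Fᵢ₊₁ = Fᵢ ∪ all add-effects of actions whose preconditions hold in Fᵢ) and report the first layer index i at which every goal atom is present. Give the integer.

2

F0 = init (6 atoms)
F1 = F0 ∪ {above(b,b), above(c,c), above(c,e), above(c,f), above(e,b), above(e,c), above(e,e), above(f,f), inpos(b,c), inpos(f,e)}  (16 atoms)
F2 = F1 ∪ {at(b), at(e), at(f), inpos(b,b), inpos(b,e), inpos(c,c), inpos(c,e), inpos(e,c), inpos(e,e), inpos(f,f)}  (26 atoms)
goal ⊆ F2  ⇒  h_max = 2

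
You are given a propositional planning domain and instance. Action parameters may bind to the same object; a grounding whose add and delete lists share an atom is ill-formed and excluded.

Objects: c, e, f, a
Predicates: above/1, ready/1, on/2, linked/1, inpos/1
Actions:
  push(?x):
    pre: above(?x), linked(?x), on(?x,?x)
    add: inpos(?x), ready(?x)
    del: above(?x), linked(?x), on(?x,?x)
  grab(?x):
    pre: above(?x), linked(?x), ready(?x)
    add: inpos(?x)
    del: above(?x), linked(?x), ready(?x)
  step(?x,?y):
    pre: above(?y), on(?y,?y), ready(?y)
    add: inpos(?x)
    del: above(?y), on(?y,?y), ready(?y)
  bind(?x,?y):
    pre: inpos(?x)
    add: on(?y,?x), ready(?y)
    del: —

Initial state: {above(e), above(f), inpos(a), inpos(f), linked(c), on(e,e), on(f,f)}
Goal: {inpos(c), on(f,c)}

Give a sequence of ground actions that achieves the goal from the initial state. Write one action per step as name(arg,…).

bind(f,e); step(c,e); bind(c,f)

1. bind(f,e)  →  {above(e), above(f), inpos(a), inpos(f), linked(c), on(e,e), on(e,f), on(f,f), ready(e)}
2. step(c,e)  →  {above(f), inpos(a), inpos(c), inpos(f), linked(c), on(e,f), on(f,f)}
3. bind(c,f)  →  {above(f), inpos(a), inpos(c), inpos(f), linked(c), on(e,f), on(f,c), on(f,f), ready(f)}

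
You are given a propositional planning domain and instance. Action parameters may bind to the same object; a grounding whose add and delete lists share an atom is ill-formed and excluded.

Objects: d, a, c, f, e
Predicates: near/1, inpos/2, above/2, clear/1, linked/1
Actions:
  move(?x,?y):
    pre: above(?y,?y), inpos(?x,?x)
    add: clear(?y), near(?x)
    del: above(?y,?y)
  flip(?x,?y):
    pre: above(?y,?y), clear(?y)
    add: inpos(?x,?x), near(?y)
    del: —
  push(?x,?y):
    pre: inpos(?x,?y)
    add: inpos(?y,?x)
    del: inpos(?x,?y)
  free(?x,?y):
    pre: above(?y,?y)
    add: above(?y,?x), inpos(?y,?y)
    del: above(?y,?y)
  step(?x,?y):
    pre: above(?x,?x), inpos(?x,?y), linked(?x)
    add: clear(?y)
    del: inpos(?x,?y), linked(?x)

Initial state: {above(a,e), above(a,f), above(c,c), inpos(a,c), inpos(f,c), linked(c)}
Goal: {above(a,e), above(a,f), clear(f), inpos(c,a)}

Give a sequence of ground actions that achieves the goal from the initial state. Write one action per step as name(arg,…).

push(a,c); push(f,c); step(c,f)

1. push(a,c)  →  {above(a,e), above(a,f), above(c,c), inpos(c,a), inpos(f,c), linked(c)}
2. push(f,c)  →  {above(a,e), above(a,f), above(c,c), inpos(c,a), inpos(c,f), linked(c)}
3. step(c,f)  →  {above(a,e), above(a,f), above(c,c), clear(f), inpos(c,a)}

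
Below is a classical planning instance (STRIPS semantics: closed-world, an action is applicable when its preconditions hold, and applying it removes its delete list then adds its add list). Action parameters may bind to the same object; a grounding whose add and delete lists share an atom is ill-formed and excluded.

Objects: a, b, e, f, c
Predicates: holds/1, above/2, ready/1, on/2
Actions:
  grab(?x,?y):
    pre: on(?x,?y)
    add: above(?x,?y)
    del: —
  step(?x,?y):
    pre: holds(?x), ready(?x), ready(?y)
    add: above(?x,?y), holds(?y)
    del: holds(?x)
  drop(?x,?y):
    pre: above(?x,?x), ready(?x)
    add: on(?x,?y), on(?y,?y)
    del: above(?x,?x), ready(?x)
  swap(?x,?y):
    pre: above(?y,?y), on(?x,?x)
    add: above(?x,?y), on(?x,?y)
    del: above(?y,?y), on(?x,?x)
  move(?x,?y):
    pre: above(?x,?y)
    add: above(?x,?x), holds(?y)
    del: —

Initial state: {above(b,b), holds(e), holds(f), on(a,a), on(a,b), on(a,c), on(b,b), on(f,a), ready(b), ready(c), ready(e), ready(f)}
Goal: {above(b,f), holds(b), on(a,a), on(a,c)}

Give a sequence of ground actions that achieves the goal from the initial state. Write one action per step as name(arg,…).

1. step(e,b)  →  {above(b,b), above(e,b), holds(b), holds(f), on(a,a), on(a,b), on(a,c), on(b,b), on(f,a), ready(b), ready(c), ready(e), ready(f)}
2. step(b,f)  →  {above(b,b), above(b,f), above(e,b), holds(f), on(a,a), on(a,b), on(a,c), on(b,b), on(f,a), ready(b), ready(c), ready(e), ready(f)}
3. step(f,b)  →  {above(b,b), above(b,f), above(e,b), above(f,b), holds(b), on(a,a), on(a,b), on(a,c), on(b,b), on(f,a), ready(b), ready(c), ready(e), ready(f)}

step(e,b); step(b,f); step(f,b)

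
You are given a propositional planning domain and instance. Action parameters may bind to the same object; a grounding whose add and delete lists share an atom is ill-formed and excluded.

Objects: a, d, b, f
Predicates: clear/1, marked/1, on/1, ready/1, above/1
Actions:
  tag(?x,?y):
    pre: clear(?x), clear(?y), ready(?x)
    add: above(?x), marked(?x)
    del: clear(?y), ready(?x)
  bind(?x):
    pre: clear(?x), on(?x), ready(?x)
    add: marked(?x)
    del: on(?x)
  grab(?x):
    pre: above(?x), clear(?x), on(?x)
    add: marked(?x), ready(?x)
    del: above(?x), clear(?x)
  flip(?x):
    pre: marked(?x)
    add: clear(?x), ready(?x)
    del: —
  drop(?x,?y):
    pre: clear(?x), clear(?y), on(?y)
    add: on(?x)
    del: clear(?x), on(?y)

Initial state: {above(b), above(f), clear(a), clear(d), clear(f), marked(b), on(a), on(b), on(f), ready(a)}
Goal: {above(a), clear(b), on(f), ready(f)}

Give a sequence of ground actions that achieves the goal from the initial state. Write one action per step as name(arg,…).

1. tag(a,a)  →  {above(a), above(b), above(f), clear(d), clear(f), marked(a), marked(b), on(a), on(b), on(f)}
2. grab(f)  →  {above(a), above(b), clear(d), marked(a), marked(b), marked(f), on(a), on(b), on(f), ready(f)}
3. flip(b)  →  {above(a), above(b), clear(b), clear(d), marked(a), marked(b), marked(f), on(a), on(b), on(f), ready(b), ready(f)}

tag(a,a); grab(f); flip(b)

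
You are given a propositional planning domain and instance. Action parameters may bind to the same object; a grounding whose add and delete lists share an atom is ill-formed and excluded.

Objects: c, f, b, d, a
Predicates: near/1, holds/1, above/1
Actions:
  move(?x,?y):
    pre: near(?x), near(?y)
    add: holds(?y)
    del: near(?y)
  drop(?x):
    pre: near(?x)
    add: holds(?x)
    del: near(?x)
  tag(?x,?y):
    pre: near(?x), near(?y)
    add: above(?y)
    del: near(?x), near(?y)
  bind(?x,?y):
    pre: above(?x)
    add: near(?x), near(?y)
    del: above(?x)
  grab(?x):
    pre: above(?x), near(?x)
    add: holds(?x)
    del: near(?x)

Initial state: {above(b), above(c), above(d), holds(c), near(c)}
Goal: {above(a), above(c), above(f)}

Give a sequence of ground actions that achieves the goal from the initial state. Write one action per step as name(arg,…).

bind(b,f); tag(c,f); bind(d,a); tag(b,a)

1. bind(b,f)  →  {above(c), above(d), holds(c), near(b), near(c), near(f)}
2. tag(c,f)  →  {above(c), above(d), above(f), holds(c), near(b)}
3. bind(d,a)  →  {above(c), above(f), holds(c), near(a), near(b), near(d)}
4. tag(b,a)  →  {above(a), above(c), above(f), holds(c), near(d)}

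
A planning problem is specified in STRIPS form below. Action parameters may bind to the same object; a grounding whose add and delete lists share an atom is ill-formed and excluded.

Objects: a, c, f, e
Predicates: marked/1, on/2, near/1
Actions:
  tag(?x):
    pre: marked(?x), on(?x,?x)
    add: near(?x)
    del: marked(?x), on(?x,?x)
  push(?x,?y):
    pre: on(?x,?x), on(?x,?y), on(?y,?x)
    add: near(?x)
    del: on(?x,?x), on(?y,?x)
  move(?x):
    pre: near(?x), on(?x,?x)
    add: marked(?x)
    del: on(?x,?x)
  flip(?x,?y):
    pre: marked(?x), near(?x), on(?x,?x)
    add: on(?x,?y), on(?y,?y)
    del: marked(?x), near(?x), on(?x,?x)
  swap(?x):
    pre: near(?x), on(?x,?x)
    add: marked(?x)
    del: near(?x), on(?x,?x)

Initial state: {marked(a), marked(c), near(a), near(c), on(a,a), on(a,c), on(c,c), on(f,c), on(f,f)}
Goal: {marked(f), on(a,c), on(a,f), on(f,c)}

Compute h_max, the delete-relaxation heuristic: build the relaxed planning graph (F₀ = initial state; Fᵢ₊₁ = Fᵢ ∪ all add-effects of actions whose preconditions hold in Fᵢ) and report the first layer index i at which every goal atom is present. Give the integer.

F0 = init (9 atoms)
F1 = F0 ∪ {near(f), on(a,e), on(a,f), on(c,a), on(c,e), on(c,f), on(e,e)}  (16 atoms)
F2 = F1 ∪ {marked(f), near(e)}  (18 atoms)
goal ⊆ F2  ⇒  h_max = 2

2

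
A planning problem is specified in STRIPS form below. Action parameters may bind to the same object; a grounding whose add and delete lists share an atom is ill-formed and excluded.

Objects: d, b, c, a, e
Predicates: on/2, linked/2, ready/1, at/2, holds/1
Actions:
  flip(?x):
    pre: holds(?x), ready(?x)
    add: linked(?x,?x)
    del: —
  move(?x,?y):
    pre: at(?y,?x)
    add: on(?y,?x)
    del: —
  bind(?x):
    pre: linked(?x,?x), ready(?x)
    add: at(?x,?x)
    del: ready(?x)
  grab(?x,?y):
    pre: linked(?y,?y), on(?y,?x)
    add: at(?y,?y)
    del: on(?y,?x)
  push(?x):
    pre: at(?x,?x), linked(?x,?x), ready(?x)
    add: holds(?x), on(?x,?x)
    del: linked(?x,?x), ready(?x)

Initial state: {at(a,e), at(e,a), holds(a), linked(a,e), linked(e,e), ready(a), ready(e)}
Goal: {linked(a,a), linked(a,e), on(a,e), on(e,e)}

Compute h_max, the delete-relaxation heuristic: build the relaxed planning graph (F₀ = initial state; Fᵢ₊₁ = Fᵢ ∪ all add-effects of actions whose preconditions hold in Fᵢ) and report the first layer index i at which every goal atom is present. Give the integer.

F0 = init (7 atoms)
F1 = F0 ∪ {at(e,e), linked(a,a), on(a,e), on(e,a)}  (11 atoms)
F2 = F1 ∪ {at(a,a), holds(e), on(e,e)}  (14 atoms)
goal ⊆ F2  ⇒  h_max = 2

2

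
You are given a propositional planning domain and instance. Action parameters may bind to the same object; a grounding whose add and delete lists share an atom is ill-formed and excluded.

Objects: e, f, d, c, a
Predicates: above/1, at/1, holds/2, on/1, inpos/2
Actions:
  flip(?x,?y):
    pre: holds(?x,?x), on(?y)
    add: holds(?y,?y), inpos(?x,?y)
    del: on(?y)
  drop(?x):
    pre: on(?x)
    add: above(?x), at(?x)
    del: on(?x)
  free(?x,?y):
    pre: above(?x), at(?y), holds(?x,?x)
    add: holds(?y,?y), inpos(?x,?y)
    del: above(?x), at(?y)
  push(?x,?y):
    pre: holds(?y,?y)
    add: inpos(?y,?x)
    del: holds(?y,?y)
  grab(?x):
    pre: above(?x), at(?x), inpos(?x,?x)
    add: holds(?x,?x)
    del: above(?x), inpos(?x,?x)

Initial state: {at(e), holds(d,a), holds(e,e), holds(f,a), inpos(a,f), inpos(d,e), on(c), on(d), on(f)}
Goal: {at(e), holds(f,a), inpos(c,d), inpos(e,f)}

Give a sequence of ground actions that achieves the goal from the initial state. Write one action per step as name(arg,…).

flip(e,f); flip(e,c); flip(c,d)

1. flip(e,f)  →  {at(e), holds(d,a), holds(e,e), holds(f,a), holds(f,f), inpos(a,f), inpos(d,e), inpos(e,f), on(c), on(d)}
2. flip(e,c)  →  {at(e), holds(c,c), holds(d,a), holds(e,e), holds(f,a), holds(f,f), inpos(a,f), inpos(d,e), inpos(e,c), inpos(e,f), on(d)}
3. flip(c,d)  →  {at(e), holds(c,c), holds(d,a), holds(d,d), holds(e,e), holds(f,a), holds(f,f), inpos(a,f), inpos(c,d), inpos(d,e), inpos(e,c), inpos(e,f)}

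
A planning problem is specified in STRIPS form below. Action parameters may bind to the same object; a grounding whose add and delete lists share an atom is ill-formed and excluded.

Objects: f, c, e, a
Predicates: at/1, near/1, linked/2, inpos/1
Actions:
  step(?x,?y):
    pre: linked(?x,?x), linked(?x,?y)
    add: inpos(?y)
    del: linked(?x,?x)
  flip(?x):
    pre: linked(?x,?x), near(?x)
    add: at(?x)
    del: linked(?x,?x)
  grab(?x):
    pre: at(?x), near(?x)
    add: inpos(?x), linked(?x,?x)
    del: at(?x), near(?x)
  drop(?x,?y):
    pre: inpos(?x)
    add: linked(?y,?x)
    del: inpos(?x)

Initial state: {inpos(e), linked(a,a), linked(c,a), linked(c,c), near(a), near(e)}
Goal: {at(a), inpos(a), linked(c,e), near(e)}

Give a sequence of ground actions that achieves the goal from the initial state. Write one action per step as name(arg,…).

step(c,a); flip(a); drop(e,c)

1. step(c,a)  →  {inpos(a), inpos(e), linked(a,a), linked(c,a), near(a), near(e)}
2. flip(a)  →  {at(a), inpos(a), inpos(e), linked(c,a), near(a), near(e)}
3. drop(e,c)  →  {at(a), inpos(a), linked(c,a), linked(c,e), near(a), near(e)}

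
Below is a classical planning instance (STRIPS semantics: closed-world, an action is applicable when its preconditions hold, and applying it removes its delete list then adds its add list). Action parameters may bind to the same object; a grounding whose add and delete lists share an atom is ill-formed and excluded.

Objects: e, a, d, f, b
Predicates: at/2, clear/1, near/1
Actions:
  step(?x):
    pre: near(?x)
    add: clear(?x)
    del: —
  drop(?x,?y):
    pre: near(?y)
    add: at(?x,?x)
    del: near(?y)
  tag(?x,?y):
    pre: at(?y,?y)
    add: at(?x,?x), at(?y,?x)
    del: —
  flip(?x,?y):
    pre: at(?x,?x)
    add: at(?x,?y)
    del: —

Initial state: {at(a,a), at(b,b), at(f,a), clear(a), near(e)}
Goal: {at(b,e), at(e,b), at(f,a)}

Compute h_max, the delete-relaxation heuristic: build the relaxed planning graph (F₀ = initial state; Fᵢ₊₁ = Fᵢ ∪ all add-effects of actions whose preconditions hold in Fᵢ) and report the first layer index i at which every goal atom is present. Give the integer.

F0 = init (5 atoms)
F1 = F0 ∪ {at(a,b), at(a,d), at(a,e), at(a,f), at(b,a), at(b,d), at(b,e), at(b,f), at(d,d), at(e,e), at(f,f), clear(e)}  (17 atoms)
F2 = F1 ∪ {at(d,a), at(d,b), at(d,e), at(d,f), at(e,a), at(e,b), at(e,d), at(e,f), at(f,b), at(f,d), at(f,e)}  (28 atoms)
goal ⊆ F2  ⇒  h_max = 2

2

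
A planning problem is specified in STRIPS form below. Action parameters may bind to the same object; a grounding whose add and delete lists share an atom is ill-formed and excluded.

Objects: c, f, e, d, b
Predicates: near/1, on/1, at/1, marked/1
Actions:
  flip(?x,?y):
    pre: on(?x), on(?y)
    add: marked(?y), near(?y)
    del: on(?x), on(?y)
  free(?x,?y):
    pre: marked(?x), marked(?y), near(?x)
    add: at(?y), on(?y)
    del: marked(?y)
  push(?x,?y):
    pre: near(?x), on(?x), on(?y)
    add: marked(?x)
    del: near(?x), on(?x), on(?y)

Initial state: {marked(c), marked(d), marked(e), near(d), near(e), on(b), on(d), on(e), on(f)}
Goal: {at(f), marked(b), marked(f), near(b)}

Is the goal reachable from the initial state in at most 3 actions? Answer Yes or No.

No

1. flip(f,f)  →  {marked(c), marked(d), marked(e), marked(f), near(d), near(e), near(f), on(b), on(d), on(e)}
2. flip(e,b)  →  {marked(b), marked(c), marked(d), marked(e), marked(f), near(b), near(d), near(e), near(f), on(d)}
3. free(f,f)  →  {at(f), marked(b), marked(c), marked(d), marked(e), near(b), near(d), near(e), near(f), on(d), on(f)}
4. flip(f,f)  →  {at(f), marked(b), marked(c), marked(d), marked(e), marked(f), near(b), near(d), near(e), near(f), on(d)}
optimal plan length = 4; 4 > 3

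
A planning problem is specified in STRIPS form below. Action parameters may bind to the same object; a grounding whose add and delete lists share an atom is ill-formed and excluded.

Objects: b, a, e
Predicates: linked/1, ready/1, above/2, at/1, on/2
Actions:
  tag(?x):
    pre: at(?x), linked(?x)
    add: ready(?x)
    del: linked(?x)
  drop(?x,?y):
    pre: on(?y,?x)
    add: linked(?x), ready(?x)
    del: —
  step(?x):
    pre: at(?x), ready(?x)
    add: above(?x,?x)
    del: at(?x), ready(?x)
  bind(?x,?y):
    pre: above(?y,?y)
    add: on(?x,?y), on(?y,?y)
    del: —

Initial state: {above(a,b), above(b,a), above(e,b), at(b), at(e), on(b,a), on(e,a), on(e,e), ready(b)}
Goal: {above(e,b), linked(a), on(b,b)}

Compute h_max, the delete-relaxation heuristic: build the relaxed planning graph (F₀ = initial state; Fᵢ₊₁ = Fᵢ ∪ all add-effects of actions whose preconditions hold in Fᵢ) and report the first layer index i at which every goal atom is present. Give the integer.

2

F0 = init (9 atoms)
F1 = F0 ∪ {above(b,b), linked(a), linked(e), ready(a), ready(e)}  (14 atoms)
F2 = F1 ∪ {above(e,e), on(a,b), on(b,b), on(e,b)}  (18 atoms)
goal ⊆ F2  ⇒  h_max = 2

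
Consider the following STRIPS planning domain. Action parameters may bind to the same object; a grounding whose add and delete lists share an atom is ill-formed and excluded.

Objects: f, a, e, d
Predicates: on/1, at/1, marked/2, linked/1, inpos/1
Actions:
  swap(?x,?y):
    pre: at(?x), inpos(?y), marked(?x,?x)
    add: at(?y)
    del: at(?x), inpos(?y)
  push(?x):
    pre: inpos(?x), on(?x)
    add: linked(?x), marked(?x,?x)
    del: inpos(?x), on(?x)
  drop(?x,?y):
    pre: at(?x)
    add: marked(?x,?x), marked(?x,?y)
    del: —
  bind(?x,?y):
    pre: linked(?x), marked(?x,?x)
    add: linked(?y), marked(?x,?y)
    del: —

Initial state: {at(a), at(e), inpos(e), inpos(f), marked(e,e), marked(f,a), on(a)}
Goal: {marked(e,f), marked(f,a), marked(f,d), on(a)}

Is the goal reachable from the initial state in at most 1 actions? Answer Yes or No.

1. drop(e,f)  →  {at(a), at(e), inpos(e), inpos(f), marked(e,e), marked(e,f), marked(f,a), on(a)}
2. swap(e,f)  →  {at(a), at(f), inpos(e), marked(e,e), marked(e,f), marked(f,a), on(a)}
3. drop(f,d)  →  {at(a), at(f), inpos(e), marked(e,e), marked(e,f), marked(f,a), marked(f,d), marked(f,f), on(a)}
optimal plan length = 3; 3 > 1

No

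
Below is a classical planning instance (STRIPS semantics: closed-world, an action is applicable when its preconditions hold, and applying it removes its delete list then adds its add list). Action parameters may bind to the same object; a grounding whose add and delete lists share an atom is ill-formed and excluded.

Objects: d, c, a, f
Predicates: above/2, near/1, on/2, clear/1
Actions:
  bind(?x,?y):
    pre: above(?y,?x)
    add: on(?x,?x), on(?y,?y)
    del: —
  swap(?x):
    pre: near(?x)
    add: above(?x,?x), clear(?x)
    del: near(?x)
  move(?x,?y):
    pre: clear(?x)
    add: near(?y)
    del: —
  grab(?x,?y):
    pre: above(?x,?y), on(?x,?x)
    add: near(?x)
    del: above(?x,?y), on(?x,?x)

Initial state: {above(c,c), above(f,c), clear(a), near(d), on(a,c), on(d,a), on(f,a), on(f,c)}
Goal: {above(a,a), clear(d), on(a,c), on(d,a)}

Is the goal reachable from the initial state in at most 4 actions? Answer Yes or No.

1. swap(d)  →  {above(c,c), above(d,d), above(f,c), clear(a), clear(d), on(a,c), on(d,a), on(f,a), on(f,c)}
2. move(d,a)  →  {above(c,c), above(d,d), above(f,c), clear(a), clear(d), near(a), on(a,c), on(d,a), on(f,a), on(f,c)}
3. swap(a)  →  {above(a,a), above(c,c), above(d,d), above(f,c), clear(a), clear(d), on(a,c), on(d,a), on(f,a), on(f,c)}
optimal plan length = 3; 3 ≤ 4

Yes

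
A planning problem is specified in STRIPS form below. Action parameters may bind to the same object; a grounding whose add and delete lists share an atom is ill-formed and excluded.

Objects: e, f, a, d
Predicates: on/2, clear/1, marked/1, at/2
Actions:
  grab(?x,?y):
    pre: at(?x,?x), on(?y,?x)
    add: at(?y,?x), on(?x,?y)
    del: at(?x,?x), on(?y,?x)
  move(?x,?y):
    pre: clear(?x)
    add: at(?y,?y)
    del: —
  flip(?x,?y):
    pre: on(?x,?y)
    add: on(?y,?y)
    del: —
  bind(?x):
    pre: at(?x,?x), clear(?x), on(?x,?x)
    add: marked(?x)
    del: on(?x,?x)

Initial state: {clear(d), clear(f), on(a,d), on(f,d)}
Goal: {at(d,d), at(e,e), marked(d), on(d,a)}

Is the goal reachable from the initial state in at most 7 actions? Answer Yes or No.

Yes

1. move(f,e)  →  {at(e,e), clear(d), clear(f), on(a,d), on(f,d)}
2. move(f,d)  →  {at(d,d), at(e,e), clear(d), clear(f), on(a,d), on(f,d)}
3. grab(d,a)  →  {at(a,d), at(e,e), clear(d), clear(f), on(d,a), on(f,d)}
4. move(f,d)  →  {at(a,d), at(d,d), at(e,e), clear(d), clear(f), on(d,a), on(f,d)}
5. flip(f,d)  →  {at(a,d), at(d,d), at(e,e), clear(d), clear(f), on(d,a), on(d,d), on(f,d)}
6. bind(d)  →  {at(a,d), at(d,d), at(e,e), clear(d), clear(f), marked(d), on(d,a), on(f,d)}
optimal plan length = 6; 6 ≤ 7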